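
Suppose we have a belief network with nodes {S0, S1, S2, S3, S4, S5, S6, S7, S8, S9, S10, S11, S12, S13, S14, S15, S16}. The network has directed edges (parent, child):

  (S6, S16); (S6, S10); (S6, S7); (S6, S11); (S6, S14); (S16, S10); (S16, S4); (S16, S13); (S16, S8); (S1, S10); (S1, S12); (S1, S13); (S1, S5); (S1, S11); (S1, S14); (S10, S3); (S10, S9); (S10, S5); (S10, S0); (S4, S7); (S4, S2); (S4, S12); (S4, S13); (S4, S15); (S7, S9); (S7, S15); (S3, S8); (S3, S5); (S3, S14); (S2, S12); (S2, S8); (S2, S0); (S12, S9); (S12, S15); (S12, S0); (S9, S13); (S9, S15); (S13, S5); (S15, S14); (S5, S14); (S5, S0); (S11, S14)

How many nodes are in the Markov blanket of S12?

9

S12's children: S0, S9, S15.
Parents of S12: S1, S2, S4.
Parents of each child, excluding S12:
  parents(S9) \ {S12} = {S7, S10}.
  parents(S15) \ {S12} = {S4, S7, S9}.
  S0's other parents are S2, S5, S10.
MB(S12) = {S0, S1, S2, S4, S5, S7, S9, S10, S15}, which has 9 nodes.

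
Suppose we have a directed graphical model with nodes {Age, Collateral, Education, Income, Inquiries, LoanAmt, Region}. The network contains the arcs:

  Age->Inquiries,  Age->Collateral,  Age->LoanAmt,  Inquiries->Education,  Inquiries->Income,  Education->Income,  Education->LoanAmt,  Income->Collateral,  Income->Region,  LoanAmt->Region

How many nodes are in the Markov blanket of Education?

4

A node's Markov blanket = Pa ∪ Ch ∪ (parents of Ch other than the node itself).
Pa(Education) = {Inquiries}.
Education has children Income, LoanAmt.
Parents of each child, excluding Education:
  Income: Inquiries
  LoanAmt: Age
MB(Education) = {Age, Income, Inquiries, LoanAmt}, which has 4 nodes.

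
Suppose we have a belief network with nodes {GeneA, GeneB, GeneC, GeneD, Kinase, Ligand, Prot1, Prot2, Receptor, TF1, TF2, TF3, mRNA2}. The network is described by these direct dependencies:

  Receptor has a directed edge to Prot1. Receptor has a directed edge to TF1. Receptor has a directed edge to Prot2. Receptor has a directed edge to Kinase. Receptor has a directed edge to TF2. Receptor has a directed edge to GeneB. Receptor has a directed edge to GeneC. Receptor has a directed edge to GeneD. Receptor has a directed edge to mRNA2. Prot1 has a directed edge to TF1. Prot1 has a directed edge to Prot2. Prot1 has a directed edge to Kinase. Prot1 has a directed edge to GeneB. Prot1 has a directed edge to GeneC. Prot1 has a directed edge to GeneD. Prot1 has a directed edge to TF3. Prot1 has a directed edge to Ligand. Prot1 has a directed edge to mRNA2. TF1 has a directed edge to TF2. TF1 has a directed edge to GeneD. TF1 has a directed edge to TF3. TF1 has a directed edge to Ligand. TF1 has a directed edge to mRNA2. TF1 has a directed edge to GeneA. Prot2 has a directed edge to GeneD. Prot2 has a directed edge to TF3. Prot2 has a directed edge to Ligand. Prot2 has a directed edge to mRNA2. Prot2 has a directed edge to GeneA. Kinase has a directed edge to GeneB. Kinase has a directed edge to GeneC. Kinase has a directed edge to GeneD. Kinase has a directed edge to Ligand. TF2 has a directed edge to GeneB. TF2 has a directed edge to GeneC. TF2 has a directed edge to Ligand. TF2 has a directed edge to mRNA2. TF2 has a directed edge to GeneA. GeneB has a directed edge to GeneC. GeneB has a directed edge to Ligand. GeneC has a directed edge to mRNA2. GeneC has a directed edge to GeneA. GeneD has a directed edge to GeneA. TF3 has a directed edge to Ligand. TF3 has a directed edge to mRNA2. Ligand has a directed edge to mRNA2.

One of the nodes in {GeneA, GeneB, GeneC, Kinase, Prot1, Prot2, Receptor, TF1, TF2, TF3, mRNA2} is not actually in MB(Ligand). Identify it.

Ligand's parents: GeneB, Kinase, Prot1, Prot2, TF1, TF2, TF3.
Children of Ligand: mRNA2.
Other parents of Ligand's children:
  parents(mRNA2) \ {Ligand} = {GeneC, Prot1, Prot2, Receptor, TF1, TF2, TF3}.
MB(Ligand) = {GeneB, GeneC, Kinase, Prot1, Prot2, Receptor, TF1, TF2, TF3, mRNA2}.
GeneA is neither a parent, child, nor co-parent of Ligand, so it does not belong.

GeneA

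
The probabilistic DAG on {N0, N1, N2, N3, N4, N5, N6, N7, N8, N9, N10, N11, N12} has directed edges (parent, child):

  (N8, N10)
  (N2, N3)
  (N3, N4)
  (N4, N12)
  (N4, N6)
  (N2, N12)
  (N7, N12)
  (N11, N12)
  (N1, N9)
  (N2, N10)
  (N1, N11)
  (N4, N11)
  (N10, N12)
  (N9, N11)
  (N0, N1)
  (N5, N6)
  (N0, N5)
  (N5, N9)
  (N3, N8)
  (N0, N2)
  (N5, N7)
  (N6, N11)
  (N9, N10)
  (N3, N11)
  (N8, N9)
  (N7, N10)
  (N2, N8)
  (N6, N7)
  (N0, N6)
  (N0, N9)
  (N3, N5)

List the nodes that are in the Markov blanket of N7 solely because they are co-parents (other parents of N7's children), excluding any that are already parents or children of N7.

{N2, N4, N8, N9, N11}

Children of N7: N10, N12.
  N10: N2, N8, N9
  N12: N2, N4, N10, N11
Excluding nodes already adjacent to N7 (N5, N6, N10, N12), the co-parent-only contribution is {N2, N4, N8, N9, N11}.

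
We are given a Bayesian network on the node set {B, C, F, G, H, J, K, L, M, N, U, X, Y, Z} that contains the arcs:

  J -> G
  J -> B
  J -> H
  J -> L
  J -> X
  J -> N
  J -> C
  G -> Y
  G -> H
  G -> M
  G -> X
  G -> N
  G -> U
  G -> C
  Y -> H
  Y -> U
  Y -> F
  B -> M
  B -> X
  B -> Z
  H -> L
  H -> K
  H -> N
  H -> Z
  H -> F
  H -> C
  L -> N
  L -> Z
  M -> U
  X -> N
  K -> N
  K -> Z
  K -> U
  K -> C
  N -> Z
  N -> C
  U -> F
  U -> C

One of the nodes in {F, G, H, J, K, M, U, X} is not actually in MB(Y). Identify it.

By definition, MB(Y) is built from Y's parents, Y's children, and the co-parents of Y.
Y has parent G.
Y has children F, H, U.
Co-parents of Y (other parents of its children):
  H: G, J
  U: G, K, M
  F: H, U
MB(Y) = {F, G, H, J, K, M, U}.
X is neither a parent, child, nor co-parent of Y, so it does not belong.

X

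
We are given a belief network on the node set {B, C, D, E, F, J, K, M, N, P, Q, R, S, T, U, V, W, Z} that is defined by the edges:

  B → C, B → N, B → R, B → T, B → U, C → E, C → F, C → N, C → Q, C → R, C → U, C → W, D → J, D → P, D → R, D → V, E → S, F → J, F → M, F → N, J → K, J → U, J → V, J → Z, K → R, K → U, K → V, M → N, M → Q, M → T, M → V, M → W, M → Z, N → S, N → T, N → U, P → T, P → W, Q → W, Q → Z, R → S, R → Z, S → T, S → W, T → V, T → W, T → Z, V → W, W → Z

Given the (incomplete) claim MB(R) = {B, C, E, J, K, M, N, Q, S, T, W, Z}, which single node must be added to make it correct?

Parents of R: B, C, D, K.
R has children S, Z.
Co-parents of R (other parents of its children):
  parents(S) \ {R} = {E, N}.
  parents(Z) \ {R} = {J, M, Q, T, W}.
MB(R) = {B, C, D, E, J, K, M, N, Q, S, T, W, Z}.
Comparing with the claimed set, D is missing.

D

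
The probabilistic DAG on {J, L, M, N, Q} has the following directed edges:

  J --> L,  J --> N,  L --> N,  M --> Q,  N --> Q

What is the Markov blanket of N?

Ch(N) = {Q}.
Parents of N: J, L.
Other parents of N's children:
  Q's other parent is M.
Union: {J, L} ∪ {Q} ∪ {M} = {J, L, M, Q}.

{J, L, M, Q}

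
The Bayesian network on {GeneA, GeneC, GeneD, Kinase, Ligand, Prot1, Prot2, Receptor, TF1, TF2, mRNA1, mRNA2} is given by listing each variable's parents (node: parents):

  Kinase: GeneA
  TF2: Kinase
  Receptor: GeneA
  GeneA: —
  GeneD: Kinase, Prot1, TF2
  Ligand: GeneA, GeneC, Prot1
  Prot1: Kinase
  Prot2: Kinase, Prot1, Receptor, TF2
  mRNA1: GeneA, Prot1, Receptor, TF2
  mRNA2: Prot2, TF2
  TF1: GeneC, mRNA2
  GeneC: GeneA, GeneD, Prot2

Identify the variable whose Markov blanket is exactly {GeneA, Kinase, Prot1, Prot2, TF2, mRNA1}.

The target node must have every member of {GeneA, Kinase, Prot1, Prot2, TF2, mRNA1} as a parent, child, or co-parent, and no others.
Parents of Receptor: GeneA; children: Prot2, mRNA1; co-parents: GeneA, Kinase, Prot1, TF2.
These exactly cover the given set, so the node is Receptor.

Receptor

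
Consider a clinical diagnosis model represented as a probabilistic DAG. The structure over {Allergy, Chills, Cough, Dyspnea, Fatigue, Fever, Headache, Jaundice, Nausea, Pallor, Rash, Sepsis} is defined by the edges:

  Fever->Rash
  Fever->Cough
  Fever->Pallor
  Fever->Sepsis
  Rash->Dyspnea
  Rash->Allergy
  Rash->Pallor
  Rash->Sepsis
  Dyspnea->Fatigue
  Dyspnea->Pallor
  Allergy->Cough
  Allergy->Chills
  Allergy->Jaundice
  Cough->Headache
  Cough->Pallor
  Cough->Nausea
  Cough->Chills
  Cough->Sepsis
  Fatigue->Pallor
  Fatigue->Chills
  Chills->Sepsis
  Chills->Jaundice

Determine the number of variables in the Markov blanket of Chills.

Parents of Chills: Allergy, Cough, Fatigue.
Chills has children Jaundice, Sepsis.
Other parents of Chills's children:
  Sepsis: Cough, Fever, Rash
  Jaundice: Allergy
MB(Chills) = {Allergy, Cough, Fatigue, Fever, Jaundice, Rash, Sepsis}, which has 7 nodes.

7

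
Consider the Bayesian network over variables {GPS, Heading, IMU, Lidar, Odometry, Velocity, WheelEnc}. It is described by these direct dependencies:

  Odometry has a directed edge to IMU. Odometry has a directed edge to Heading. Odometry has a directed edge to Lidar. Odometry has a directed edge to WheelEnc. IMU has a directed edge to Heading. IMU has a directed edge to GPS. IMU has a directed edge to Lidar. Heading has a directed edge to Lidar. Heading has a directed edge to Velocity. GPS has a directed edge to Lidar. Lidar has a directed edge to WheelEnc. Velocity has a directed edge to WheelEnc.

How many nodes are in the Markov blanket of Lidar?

6

Recall MB(v) = parents ∪ children ∪ spouses, where spouses are the other parents of v's children.
Pa(Lidar) = {GPS, Heading, IMU, Odometry}.
Children of Lidar: WheelEnc.
For each child, the remaining parents (spouses of Lidar):
  WheelEnc's other parents are Odometry, Velocity.
MB(Lidar) = {GPS, Heading, IMU, Odometry, Velocity, WheelEnc}, which has 6 nodes.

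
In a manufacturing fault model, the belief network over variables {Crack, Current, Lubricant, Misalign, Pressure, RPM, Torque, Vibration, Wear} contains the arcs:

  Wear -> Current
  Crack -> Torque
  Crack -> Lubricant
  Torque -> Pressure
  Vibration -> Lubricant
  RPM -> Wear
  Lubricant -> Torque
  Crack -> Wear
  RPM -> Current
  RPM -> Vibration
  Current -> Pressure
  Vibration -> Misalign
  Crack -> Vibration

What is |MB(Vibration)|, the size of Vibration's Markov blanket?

4

The Markov blanket of a node is its parents, its children, and the other parents of its children.
Vibration has parents Crack, RPM.
Vibration has children Lubricant, Misalign.
Parents of each child, excluding Vibration:
  Lubricant: Crack
  Misalign: —
MB(Vibration) = {Crack, Lubricant, Misalign, RPM}, which has 4 nodes.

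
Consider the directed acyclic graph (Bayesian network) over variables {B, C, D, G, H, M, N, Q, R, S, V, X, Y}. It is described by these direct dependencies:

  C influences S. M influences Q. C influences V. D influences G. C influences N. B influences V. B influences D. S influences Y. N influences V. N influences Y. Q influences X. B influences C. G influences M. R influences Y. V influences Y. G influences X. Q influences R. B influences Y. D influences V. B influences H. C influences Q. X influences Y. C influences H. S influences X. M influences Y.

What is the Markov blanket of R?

{B, M, N, Q, S, V, X, Y}

By definition, MB(R) is built from R's parents, R's children, and the co-parents of R.
Pa(R) = {Q}.
Children of R: Y.
Parents of each child, excluding R:
  Y: B, M, N, S, V, X
So the Markov blanket of R is {B, M, N, Q, S, V, X, Y}.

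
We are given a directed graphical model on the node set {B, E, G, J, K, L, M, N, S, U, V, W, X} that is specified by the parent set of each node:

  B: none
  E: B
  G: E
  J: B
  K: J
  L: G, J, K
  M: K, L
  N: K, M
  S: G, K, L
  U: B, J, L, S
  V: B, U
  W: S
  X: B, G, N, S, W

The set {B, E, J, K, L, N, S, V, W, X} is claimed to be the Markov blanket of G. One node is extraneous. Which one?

V

Recall MB(v) = parents ∪ children ∪ spouses, where spouses are the other parents of v's children.
G's parents: E.
Ch(G) = {L, S, X}.
For each child, the remaining parents (spouses of G):
  L: J, K
  S: K, L
  X: B, N, S, W
MB(G) = {B, E, J, K, L, N, S, W, X}.
V is neither a parent, child, nor co-parent of G, so it does not belong.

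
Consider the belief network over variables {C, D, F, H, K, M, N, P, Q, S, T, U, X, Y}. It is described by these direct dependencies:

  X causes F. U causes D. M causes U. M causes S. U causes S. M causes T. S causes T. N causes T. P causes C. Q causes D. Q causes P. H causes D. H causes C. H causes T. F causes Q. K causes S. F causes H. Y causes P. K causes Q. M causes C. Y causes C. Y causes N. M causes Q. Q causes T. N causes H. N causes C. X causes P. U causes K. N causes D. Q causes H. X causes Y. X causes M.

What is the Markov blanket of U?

{D, H, K, M, N, Q, S}

Pa(U) = {M}.
U has children D, K, S.
Co-parents of U (other parents of its children):
  K has no other parent.
  parents(S) \ {U} = {K, M}.
  D's other parents are H, N, Q.
Taking the union gives {D, H, K, M, N, Q, S}.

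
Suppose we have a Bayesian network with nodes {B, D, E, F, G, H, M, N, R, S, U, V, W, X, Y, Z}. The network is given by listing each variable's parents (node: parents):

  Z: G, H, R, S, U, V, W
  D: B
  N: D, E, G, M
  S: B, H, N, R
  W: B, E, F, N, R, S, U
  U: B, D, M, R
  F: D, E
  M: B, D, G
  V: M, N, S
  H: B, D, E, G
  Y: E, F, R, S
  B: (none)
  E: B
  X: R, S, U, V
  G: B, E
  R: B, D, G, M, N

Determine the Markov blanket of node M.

Pa(M) = {B, D, G}.
Ch(M) = {N, R, U, V}.
Other parents of M's children:
  N: D, E, G
  R: B, D, G, N
  U: B, D, R
  V: N, S
Union: {B, D, G} ∪ {N, R, U, V} ∪ {B, D, E, G, N, R, S} = {B, D, E, G, N, R, S, U, V}.

{B, D, E, G, N, R, S, U, V}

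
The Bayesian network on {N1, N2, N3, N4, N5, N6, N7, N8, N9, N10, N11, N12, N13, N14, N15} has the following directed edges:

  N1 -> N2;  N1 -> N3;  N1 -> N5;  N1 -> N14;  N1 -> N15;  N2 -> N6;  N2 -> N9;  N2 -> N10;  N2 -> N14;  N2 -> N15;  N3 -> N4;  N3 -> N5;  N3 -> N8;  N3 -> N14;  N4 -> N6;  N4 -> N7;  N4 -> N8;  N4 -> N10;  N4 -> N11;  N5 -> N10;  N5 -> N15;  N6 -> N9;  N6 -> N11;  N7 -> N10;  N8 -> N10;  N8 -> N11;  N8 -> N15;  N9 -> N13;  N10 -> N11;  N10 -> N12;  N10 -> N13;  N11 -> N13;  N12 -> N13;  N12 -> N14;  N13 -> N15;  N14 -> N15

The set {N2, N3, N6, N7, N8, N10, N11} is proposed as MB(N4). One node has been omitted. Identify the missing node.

N5

Parents of N4: N3.
Children of N4: N6, N7, N8, N10, N11.
Parents of each child, excluding N4:
  N6's other parent is N2.
  N7: no additional parents.
  N8 also has parent N3.
  N10 also has parents N2, N5, N7, N8.
  parents(N11) \ {N4} = {N6, N8, N10}.
MB(N4) = {N2, N3, N5, N6, N7, N8, N10, N11}.
Comparing with the claimed set, N5 is missing.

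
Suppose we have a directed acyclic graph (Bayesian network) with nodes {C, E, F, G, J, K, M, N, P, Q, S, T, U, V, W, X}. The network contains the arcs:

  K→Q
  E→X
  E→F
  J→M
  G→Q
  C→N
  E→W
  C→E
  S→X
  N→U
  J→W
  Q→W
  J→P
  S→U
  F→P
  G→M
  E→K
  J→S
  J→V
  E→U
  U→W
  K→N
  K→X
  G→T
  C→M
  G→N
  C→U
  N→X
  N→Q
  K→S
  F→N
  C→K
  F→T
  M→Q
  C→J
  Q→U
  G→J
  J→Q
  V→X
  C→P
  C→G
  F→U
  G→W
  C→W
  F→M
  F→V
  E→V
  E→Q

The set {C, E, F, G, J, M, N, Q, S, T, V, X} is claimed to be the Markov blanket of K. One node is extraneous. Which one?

Pa(K) = {C, E}.
K's children: N, Q, S, X.
For each child, the remaining parents (spouses of K):
  N's other parents are C, F, G.
  Q's other parents are E, G, J, M, N.
  parents(S) \ {K} = {J}.
  X also has parents E, N, S, V.
MB(K) = {C, E, F, G, J, M, N, Q, S, V, X}.
T is neither a parent, child, nor co-parent of K, so it does not belong.

T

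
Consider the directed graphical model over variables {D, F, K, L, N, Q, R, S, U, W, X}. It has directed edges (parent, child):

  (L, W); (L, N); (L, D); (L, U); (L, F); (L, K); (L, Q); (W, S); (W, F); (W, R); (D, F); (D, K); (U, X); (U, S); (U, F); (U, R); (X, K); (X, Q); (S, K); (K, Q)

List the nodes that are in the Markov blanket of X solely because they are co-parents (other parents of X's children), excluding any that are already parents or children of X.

Children of X: K, Q.
  K also has parents D, L, S.
  parents(Q) \ {X} = {K, L}.
Excluding nodes already adjacent to X (K, Q, U), the co-parent-only contribution is {D, L, S}.

{D, L, S}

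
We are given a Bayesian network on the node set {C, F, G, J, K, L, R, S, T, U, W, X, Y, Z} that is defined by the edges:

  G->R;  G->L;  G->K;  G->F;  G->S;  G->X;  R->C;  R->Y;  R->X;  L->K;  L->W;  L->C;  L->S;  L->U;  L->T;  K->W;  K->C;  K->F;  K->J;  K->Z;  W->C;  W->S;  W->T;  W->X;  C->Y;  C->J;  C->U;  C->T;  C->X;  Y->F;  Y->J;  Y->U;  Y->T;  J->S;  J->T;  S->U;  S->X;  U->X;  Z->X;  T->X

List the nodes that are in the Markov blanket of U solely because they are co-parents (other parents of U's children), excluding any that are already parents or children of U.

Children of U: X.
  X's other parents are C, G, R, S, T, W, Z.
Excluding nodes already adjacent to U (C, L, S, X, Y), the co-parent-only contribution is {G, R, T, W, Z}.

{G, R, T, W, Z}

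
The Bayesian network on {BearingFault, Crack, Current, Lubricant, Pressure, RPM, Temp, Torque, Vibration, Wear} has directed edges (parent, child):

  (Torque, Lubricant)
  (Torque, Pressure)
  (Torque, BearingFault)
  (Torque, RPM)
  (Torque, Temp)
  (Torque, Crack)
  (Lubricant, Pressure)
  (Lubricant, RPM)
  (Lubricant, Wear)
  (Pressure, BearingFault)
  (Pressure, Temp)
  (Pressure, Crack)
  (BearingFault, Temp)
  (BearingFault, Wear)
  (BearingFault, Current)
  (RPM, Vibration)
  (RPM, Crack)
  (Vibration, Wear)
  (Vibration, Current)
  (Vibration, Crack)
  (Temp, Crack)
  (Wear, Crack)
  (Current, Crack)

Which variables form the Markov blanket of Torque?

{BearingFault, Crack, Current, Lubricant, Pressure, RPM, Temp, Vibration, Wear}

By definition, MB(Torque) is built from Torque's parents, Torque's children, and the co-parents of Torque.
Torque has no parents.
Ch(Torque) = {BearingFault, Crack, Lubricant, Pressure, RPM, Temp}.
Other parents of Torque's children:
  Lubricant: —
  Pressure: Lubricant
  BearingFault: Pressure
  RPM: Lubricant
  Temp: BearingFault, Pressure
  Crack: Current, Pressure, RPM, Temp, Vibration, Wear
Taking the union gives {BearingFault, Crack, Current, Lubricant, Pressure, RPM, Temp, Vibration, Wear}.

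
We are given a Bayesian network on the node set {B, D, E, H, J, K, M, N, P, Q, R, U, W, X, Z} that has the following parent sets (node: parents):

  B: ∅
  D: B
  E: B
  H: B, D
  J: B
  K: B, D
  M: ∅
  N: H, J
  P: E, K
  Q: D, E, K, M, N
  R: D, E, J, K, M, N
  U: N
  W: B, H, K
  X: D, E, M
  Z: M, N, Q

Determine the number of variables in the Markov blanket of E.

10

Recall MB(v) = parents ∪ children ∪ spouses, where spouses are the other parents of v's children.
E has parent B.
E's children: P, Q, R, X.
For each child, the remaining parents (spouses of E):
  P's other parent is K.
  parents(Q) \ {E} = {D, K, M, N}.
  parents(R) \ {E} = {D, J, K, M, N}.
  X also has parents D, M.
MB(E) = {B, D, J, K, M, N, P, Q, R, X}, which has 10 nodes.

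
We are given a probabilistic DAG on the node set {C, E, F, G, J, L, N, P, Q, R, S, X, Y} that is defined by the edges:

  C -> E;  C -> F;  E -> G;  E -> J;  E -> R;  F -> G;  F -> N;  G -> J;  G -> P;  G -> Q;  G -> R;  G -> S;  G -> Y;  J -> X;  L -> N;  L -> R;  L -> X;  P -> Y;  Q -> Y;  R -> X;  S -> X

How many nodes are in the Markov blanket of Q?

The Markov blanket of a node is its parents, its children, and the other parents of its children.
Q has parent G.
Children of Q: Y.
Parents of each child, excluding Q:
  Y: G, P
MB(Q) = {G, P, Y}, which has 3 nodes.

3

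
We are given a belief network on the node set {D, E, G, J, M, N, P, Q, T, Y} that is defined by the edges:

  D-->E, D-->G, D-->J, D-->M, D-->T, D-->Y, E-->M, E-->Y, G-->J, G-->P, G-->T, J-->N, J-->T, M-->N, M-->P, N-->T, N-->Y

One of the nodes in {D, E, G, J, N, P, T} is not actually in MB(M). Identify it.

Recall MB(v) = parents ∪ children ∪ spouses, where spouses are the other parents of v's children.
Parents of M: D, E.
M has children N, P.
Parents of each child, excluding M:
  N also has parent J.
  P's other parent is G.
MB(M) = {D, E, G, J, N, P}.
T is neither a parent, child, nor co-parent of M, so it does not belong.

T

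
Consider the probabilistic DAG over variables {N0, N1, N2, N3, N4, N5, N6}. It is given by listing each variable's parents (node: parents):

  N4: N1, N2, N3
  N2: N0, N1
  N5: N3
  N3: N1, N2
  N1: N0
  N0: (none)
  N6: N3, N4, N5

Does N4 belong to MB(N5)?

N4 is a co-parent of N5: both are parents of N6.
So N4 ∈ MB(N5).

Yes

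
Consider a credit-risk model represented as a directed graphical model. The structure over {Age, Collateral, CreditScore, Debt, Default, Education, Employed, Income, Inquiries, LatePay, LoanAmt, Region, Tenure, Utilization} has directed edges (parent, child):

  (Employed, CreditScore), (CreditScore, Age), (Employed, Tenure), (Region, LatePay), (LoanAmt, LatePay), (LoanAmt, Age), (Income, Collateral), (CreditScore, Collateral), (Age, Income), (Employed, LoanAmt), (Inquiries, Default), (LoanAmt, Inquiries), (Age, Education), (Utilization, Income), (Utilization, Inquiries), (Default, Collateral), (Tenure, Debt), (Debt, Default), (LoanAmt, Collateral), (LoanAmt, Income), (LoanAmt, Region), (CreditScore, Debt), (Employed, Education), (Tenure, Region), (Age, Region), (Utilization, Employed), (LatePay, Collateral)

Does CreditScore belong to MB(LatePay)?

Yes

CreditScore is a co-parent of LatePay: both are parents of Collateral.
So CreditScore ∈ MB(LatePay).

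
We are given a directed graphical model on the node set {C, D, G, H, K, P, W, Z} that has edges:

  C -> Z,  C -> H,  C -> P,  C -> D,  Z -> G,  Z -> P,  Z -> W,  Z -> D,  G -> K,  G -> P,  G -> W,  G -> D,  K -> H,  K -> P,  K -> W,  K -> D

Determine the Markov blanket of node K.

The Markov blanket of a node is its parents, its children, and the other parents of its children.
K has children D, H, P, W.
K has parent G.
Co-parents of K (other parents of its children):
  H's other parent is C.
  parents(P) \ {K} = {C, G, Z}.
  W also has parents G, Z.
  D also has parents C, G, Z.
Taking the union gives {C, D, G, H, P, W, Z}.

{C, D, G, H, P, W, Z}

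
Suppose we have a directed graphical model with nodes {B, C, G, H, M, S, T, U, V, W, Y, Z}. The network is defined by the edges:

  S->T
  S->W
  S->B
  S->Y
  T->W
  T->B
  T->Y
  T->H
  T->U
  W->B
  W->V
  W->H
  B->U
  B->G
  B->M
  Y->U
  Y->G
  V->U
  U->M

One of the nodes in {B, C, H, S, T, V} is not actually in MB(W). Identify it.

C

A node's Markov blanket = Pa ∪ Ch ∪ (parents of Ch other than the node itself).
Pa(W) = {S, T}.
W's children: B, H, V.
Parents of each child, excluding W:
  B: S, T
  V: —
  H: T
MB(W) = {B, H, S, T, V}.
C is neither a parent, child, nor co-parent of W, so it does not belong.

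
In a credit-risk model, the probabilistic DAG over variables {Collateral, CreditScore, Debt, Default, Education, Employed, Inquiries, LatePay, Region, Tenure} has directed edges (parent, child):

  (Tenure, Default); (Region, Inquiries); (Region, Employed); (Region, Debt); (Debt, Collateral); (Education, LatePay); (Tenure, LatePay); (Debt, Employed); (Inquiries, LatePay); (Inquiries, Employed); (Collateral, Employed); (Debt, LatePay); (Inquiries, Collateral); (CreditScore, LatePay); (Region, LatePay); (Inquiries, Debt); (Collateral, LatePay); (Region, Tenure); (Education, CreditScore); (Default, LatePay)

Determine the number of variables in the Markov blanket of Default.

Recall MB(v) = parents ∪ children ∪ spouses, where spouses are the other parents of v's children.
Ch(Default) = {LatePay}.
Default's parents: Tenure.
Co-parents of Default (other parents of its children):
  LatePay: Collateral, CreditScore, Debt, Education, Inquiries, Region, Tenure
MB(Default) = {Collateral, CreditScore, Debt, Education, Inquiries, LatePay, Region, Tenure}, which has 8 nodes.

8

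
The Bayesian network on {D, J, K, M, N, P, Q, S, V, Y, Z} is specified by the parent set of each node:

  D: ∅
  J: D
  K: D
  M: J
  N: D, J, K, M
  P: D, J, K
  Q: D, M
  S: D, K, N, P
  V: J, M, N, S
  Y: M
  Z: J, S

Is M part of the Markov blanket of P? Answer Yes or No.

Recall MB(v) = parents ∪ children ∪ spouses, where spouses are the other parents of v's children.
Parents of P: D, J, K.
P has child S.
For each child, the remaining parents (spouses of P):
  S's other parents are D, K, N.
MB(P) = {D, J, K, N, S}; M is not in this set.

No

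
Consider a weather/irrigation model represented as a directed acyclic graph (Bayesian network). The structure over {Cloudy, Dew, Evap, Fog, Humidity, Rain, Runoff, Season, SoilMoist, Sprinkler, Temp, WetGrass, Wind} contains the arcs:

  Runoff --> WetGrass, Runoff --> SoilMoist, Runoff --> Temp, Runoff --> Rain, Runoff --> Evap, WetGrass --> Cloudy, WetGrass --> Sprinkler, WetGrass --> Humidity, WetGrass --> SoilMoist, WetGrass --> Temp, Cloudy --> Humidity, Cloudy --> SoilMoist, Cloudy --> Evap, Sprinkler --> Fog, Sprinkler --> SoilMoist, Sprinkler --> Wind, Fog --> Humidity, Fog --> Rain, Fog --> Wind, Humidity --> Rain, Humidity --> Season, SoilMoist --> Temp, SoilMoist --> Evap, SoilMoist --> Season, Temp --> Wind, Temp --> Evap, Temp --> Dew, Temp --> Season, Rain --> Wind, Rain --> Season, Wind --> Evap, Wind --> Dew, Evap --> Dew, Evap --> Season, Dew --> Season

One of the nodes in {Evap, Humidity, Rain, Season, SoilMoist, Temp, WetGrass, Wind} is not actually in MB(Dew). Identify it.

Parents of Dew: Evap, Temp, Wind.
Ch(Dew) = {Season}.
For each child, the remaining parents (spouses of Dew):
  Season also has parents Evap, Humidity, Rain, SoilMoist, Temp.
MB(Dew) = {Evap, Humidity, Rain, Season, SoilMoist, Temp, Wind}.
WetGrass is neither a parent, child, nor co-parent of Dew, so it does not belong.

WetGrass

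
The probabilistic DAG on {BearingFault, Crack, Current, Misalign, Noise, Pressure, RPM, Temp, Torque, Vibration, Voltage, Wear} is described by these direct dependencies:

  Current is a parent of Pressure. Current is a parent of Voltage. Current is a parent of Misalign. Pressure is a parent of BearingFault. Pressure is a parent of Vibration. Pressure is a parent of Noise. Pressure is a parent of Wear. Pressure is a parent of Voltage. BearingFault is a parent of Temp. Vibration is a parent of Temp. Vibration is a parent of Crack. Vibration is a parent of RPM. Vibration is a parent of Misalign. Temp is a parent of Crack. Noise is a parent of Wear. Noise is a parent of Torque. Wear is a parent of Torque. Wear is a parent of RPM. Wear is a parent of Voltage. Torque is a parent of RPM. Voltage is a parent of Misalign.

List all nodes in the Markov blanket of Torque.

{Noise, RPM, Vibration, Wear}

By definition, MB(Torque) is built from Torque's parents, Torque's children, and the co-parents of Torque.
Pa(Torque) = {Noise, Wear}.
Ch(Torque) = {RPM}.
Other parents of Torque's children:
  RPM also has parents Vibration, Wear.
Union: {Noise, Wear} ∪ {RPM} ∪ {Vibration, Wear} = {Noise, RPM, Vibration, Wear}.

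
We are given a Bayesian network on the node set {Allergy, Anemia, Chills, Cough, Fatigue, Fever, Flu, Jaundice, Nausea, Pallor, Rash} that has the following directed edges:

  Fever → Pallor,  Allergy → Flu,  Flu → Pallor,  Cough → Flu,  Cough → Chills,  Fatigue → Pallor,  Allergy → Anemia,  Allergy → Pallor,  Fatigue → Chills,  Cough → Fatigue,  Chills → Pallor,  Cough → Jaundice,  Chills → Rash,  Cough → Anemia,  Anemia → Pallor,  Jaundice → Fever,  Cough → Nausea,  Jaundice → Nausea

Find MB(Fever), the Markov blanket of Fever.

{Allergy, Anemia, Chills, Fatigue, Flu, Jaundice, Pallor}

The Markov blanket of a node is its parents, its children, and the other parents of its children.
Fever has parent Jaundice.
Fever's children: Pallor.
Co-parents of Fever (other parents of its children):
  Pallor's other parents are Allergy, Anemia, Chills, Fatigue, Flu.
Taking the union gives {Allergy, Anemia, Chills, Fatigue, Flu, Jaundice, Pallor}.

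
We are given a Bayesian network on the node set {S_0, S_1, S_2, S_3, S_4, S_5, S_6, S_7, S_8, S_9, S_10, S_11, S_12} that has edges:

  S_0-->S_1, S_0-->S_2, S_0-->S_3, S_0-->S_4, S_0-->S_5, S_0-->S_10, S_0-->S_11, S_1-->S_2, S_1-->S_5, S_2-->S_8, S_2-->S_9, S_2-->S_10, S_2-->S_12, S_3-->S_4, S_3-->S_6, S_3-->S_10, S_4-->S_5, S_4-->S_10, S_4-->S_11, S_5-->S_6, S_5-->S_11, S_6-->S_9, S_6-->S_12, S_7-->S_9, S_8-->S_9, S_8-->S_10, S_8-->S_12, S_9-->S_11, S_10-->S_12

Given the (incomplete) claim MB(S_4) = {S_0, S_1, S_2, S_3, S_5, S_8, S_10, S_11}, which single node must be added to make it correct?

S_9

Ch(S_4) = {S_5, S_10, S_11}.
Pa(S_4) = {S_0, S_3}.
Parents of each child, excluding S_4:
  parents(S_5) \ {S_4} = {S_0, S_1}.
  S_10 also has parents S_0, S_2, S_3, S_8.
  S_11 also has parents S_0, S_5, S_9.
MB(S_4) = {S_0, S_1, S_2, S_3, S_5, S_8, S_9, S_10, S_11}.
Comparing with the claimed set, S_9 is missing.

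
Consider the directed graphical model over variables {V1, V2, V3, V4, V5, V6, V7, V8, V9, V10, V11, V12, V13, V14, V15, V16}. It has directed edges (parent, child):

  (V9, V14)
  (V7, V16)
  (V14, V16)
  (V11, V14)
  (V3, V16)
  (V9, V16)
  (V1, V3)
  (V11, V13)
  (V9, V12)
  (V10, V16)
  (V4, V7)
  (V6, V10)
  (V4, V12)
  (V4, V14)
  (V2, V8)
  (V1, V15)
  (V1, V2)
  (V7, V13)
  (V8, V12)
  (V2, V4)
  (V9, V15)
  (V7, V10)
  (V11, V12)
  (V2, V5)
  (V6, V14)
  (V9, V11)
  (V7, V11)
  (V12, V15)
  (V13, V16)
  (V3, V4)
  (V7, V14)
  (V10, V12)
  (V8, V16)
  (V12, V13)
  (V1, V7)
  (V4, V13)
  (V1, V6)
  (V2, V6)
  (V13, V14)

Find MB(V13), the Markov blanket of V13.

A node's Markov blanket = Pa ∪ Ch ∪ (parents of Ch other than the node itself).
Pa(V13) = {V4, V7, V11, V12}.
Ch(V13) = {V14, V16}.
Parents of each child, excluding V13:
  V14: V4, V6, V7, V9, V11
  V16: V3, V7, V8, V9, V10, V14
So the Markov blanket of V13 is {V3, V4, V6, V7, V8, V9, V10, V11, V12, V14, V16}.

{V3, V4, V6, V7, V8, V9, V10, V11, V12, V14, V16}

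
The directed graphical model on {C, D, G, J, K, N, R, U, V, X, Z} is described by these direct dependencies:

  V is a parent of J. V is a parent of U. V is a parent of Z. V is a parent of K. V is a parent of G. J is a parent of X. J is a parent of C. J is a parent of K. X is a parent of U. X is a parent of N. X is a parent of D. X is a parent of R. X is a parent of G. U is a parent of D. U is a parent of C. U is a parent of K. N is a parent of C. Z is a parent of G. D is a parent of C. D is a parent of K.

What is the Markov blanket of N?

Children of N: C.
Pa(N) = {X}.
Parents of each child, excluding N:
  C also has parents D, J, U.
So the Markov blanket of N is {C, D, J, U, X}.

{C, D, J, U, X}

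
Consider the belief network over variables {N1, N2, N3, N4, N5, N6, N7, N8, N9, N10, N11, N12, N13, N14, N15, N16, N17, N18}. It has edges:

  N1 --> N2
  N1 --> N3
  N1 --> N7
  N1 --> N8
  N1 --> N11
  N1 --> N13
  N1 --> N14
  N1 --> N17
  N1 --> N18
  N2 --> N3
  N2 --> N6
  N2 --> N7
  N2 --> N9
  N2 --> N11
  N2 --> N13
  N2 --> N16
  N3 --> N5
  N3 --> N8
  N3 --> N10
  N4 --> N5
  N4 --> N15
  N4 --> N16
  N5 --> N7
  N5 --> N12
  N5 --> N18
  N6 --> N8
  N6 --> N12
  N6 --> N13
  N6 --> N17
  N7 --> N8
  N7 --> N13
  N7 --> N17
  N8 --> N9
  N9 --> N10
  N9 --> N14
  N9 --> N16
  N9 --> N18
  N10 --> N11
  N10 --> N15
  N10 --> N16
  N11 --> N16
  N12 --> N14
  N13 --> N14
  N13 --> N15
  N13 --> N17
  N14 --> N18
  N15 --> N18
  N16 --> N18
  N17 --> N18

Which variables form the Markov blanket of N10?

Recall MB(v) = parents ∪ children ∪ spouses, where spouses are the other parents of v's children.
Parents of N10: N3, N9.
Ch(N10) = {N11, N15, N16}.
Co-parents of N10 (other parents of its children):
  N11: N1, N2
  N15: N4, N13
  N16: N2, N4, N9, N11
So the Markov blanket of N10 is {N1, N2, N3, N4, N9, N11, N13, N15, N16}.

{N1, N2, N3, N4, N9, N11, N13, N15, N16}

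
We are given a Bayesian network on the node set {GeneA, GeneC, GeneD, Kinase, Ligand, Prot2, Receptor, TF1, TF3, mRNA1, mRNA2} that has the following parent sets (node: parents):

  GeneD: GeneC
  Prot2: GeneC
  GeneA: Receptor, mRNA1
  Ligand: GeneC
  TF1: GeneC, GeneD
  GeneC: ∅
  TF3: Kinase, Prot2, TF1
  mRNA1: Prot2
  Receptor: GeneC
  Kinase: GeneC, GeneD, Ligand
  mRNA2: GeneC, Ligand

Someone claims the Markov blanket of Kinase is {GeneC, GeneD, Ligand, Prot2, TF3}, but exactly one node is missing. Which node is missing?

By definition, MB(Kinase) is built from Kinase's parents, Kinase's children, and the co-parents of Kinase.
Parents of Kinase: GeneC, GeneD, Ligand.
Children of Kinase: TF3.
Other parents of Kinase's children:
  TF3: Prot2, TF1
MB(Kinase) = {GeneC, GeneD, Ligand, Prot2, TF1, TF3}.
Comparing with the claimed set, TF1 is missing.

TF1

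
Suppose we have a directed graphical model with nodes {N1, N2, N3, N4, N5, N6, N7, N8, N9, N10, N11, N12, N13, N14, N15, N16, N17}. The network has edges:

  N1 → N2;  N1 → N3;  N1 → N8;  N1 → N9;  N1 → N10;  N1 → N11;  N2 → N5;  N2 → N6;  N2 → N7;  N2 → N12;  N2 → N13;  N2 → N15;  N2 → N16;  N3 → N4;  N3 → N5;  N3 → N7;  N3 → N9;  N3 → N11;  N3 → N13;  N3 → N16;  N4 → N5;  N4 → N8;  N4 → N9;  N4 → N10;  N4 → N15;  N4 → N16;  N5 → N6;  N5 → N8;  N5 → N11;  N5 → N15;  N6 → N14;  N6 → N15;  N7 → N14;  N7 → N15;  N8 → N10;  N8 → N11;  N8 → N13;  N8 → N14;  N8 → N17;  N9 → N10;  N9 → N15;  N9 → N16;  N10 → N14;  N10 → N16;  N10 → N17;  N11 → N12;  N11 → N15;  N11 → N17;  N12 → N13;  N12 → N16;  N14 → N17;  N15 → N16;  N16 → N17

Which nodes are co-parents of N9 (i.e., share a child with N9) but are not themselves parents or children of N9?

{N2, N5, N6, N7, N8, N11, N12}

Children of N9: N10, N15, N16.
  N10: N1, N4, N8
  N15: N2, N4, N5, N6, N7, N11
  N16: N2, N3, N4, N10, N12, N15
Excluding nodes already adjacent to N9 (N1, N3, N4, N10, N15, N16), the co-parent-only contribution is {N2, N5, N6, N7, N8, N11, N12}.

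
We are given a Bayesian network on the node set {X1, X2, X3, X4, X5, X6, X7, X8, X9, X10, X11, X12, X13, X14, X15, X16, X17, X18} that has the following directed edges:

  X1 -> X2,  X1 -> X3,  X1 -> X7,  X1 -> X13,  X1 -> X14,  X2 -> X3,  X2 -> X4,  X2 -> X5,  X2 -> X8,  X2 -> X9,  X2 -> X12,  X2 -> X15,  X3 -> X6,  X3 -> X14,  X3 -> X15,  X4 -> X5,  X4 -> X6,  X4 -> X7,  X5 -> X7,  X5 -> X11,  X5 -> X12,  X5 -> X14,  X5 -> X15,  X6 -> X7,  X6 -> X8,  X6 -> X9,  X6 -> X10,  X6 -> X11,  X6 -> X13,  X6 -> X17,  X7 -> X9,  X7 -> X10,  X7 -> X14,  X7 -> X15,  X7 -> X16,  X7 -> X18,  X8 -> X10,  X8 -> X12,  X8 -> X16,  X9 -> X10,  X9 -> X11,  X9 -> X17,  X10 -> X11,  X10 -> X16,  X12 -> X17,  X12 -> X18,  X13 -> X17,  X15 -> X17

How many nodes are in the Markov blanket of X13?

The Markov blanket of a node is its parents, its children, and the other parents of its children.
Parents of X13: X1, X6.
X13's children: X17.
Parents of each child, excluding X13:
  X17 also has parents X6, X9, X12, X15.
MB(X13) = {X1, X6, X9, X12, X15, X17}, which has 6 nodes.

6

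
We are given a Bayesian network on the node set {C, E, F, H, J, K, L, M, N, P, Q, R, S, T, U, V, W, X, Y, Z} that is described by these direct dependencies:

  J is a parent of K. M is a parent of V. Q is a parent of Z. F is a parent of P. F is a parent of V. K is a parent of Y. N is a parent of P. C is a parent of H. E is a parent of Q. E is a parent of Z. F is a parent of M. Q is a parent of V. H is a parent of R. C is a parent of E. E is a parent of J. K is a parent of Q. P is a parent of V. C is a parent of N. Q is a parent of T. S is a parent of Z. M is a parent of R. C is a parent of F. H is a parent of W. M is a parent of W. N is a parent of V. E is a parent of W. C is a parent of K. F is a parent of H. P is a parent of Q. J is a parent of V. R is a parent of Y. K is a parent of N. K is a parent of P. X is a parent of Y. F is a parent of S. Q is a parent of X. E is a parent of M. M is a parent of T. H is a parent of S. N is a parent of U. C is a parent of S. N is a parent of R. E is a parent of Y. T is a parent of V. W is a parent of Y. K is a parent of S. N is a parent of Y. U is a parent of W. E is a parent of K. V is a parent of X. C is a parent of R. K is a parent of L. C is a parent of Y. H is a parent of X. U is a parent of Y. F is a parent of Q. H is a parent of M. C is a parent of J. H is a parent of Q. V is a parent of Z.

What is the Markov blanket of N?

{C, E, F, H, J, K, M, P, Q, R, T, U, V, W, X, Y}

Recall MB(v) = parents ∪ children ∪ spouses, where spouses are the other parents of v's children.
N has children P, R, U, V, Y.
N's parents: C, K.
For each child, the remaining parents (spouses of N):
  P also has parents F, K.
  R also has parents C, H, M.
  U: no additional parents.
  V also has parents F, J, M, P, Q, T.
  Y also has parents C, E, K, R, U, W, X.
Union: {C, K} ∪ {P, R, U, V, Y} ∪ {C, E, F, H, J, K, M, P, Q, R, T, U, W, X} = {C, E, F, H, J, K, M, P, Q, R, T, U, V, W, X, Y}.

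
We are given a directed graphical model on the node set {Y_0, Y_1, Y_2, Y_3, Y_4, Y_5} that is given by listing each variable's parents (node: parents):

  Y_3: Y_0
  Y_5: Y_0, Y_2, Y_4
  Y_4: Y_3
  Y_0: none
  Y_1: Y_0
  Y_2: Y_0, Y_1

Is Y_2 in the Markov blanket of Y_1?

Yes

Y_2 is a child of Y_1.
So Y_2 ∈ MB(Y_1).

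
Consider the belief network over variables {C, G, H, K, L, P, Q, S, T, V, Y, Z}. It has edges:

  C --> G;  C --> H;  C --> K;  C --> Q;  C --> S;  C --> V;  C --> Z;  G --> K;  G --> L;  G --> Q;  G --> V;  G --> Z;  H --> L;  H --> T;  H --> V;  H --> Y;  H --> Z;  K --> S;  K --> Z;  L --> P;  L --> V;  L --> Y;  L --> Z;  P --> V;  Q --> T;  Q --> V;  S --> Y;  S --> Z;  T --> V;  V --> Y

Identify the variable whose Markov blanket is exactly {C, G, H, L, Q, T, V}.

P

The target node must have every member of {C, G, H, L, Q, T, V} as a parent, child, or co-parent, and no others.
Parents of P: L; children: V; co-parents: C, G, H, L, Q, T.
These exactly cover the given set, so the node is P.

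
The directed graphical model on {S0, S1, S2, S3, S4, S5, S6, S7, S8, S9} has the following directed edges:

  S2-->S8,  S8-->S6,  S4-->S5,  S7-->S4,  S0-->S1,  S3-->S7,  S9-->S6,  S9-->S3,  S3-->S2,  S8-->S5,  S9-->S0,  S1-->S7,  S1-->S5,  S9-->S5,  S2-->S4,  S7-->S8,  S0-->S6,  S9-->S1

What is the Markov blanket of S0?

{S1, S6, S8, S9}

By definition, MB(S0) is built from S0's parents, S0's children, and the co-parents of S0.
Pa(S0) = {S9}.
S0's children: S1, S6.
Parents of each child, excluding S0:
  S1: S9
  S6: S8, S9
MB(S0) = {S1, S6, S8, S9}.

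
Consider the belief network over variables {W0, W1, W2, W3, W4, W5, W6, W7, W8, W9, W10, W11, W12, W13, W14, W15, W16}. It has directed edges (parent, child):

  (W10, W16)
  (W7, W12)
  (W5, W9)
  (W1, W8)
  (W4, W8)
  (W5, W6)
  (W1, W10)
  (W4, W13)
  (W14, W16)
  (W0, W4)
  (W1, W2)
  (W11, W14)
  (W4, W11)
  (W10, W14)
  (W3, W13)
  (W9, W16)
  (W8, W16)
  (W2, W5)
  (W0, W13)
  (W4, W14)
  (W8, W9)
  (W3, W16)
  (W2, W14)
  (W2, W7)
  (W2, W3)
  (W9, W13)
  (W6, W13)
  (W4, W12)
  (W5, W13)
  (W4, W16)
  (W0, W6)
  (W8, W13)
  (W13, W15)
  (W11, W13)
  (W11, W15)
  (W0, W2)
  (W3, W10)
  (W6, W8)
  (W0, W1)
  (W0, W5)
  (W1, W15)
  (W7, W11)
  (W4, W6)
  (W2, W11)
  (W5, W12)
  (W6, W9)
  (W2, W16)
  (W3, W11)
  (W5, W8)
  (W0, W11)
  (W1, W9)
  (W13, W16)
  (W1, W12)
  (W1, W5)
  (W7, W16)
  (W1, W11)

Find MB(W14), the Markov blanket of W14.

{W2, W3, W4, W7, W8, W9, W10, W11, W13, W16}

By definition, MB(W14) is built from W14's parents, W14's children, and the co-parents of W14.
W14 has child W16.
W14's parents: W2, W4, W10, W11.
Co-parents of W14 (other parents of its children):
  W16: W2, W3, W4, W7, W8, W9, W10, W13
Union: {W2, W4, W10, W11} ∪ {W16} ∪ {W2, W3, W4, W7, W8, W9, W10, W13} = {W2, W3, W4, W7, W8, W9, W10, W11, W13, W16}.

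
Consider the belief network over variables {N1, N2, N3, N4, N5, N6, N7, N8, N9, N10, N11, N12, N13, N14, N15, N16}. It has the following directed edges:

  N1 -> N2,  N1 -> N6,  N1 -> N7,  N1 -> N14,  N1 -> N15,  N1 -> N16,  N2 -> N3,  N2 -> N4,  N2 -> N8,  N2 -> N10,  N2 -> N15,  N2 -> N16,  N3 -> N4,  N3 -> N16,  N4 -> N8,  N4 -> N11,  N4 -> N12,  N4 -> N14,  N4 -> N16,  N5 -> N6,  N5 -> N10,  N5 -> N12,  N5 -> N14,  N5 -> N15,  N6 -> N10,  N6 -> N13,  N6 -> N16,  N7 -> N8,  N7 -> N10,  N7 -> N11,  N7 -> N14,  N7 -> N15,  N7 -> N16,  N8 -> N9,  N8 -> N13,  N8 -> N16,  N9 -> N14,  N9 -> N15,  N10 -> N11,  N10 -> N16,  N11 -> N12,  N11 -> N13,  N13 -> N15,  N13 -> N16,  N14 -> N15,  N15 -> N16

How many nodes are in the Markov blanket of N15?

A node's Markov blanket = Pa ∪ Ch ∪ (parents of Ch other than the node itself).
Pa(N15) = {N1, N2, N5, N7, N9, N13, N14}.
N15's children: N16.
Co-parents of N15 (other parents of its children):
  N16 also has parents N1, N2, N3, N4, N6, N7, N8, N10, N13.
MB(N15) = {N1, N2, N3, N4, N5, N6, N7, N8, N9, N10, N13, N14, N16}, which has 13 nodes.

13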